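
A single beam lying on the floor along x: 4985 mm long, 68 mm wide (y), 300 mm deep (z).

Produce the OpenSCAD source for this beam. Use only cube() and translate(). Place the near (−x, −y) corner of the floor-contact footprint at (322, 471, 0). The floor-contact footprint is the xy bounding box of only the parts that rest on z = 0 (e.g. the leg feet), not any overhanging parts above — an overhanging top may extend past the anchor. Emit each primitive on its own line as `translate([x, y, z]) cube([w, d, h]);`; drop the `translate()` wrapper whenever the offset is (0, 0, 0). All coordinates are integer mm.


translate([322, 471, 0]) cube([4985, 68, 300]);


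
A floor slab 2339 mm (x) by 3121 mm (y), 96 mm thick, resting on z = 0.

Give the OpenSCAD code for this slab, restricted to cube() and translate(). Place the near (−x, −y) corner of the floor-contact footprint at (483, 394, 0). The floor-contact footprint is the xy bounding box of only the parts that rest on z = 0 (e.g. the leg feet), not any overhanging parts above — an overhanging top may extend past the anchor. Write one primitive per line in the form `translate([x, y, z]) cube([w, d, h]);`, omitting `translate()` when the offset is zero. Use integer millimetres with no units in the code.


translate([483, 394, 0]) cube([2339, 3121, 96]);


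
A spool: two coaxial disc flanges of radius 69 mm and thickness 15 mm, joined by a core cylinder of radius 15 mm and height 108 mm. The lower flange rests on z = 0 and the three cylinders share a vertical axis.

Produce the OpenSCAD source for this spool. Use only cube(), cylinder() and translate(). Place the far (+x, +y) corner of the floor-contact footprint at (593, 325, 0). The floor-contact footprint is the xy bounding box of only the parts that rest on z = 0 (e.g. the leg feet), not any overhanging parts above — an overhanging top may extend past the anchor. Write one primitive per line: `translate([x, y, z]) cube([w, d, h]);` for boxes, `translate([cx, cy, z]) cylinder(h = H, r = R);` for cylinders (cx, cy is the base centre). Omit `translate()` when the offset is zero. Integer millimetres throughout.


translate([524, 256, 0]) cylinder(h = 15, r = 69);
translate([524, 256, 15]) cylinder(h = 108, r = 15);
translate([524, 256, 123]) cylinder(h = 15, r = 69);


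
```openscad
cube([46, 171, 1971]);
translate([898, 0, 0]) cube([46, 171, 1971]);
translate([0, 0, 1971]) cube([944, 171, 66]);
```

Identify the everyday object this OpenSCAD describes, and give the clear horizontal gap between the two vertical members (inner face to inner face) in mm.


A door frame. The clear opening width is 852 mm.

Two 1971 mm tall posts with a header on top — a door frame. The left jamb is 46 mm wide at x = 0; the right jamb starts at x = 898. The clear opening is 898 − 46 = 852 mm.


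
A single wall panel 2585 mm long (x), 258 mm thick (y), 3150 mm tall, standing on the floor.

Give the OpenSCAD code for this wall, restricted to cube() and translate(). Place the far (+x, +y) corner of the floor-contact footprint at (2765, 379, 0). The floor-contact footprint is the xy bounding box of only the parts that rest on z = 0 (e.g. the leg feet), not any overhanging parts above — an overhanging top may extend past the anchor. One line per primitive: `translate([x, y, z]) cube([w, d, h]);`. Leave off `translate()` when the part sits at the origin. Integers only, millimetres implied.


translate([180, 121, 0]) cube([2585, 258, 3150]);


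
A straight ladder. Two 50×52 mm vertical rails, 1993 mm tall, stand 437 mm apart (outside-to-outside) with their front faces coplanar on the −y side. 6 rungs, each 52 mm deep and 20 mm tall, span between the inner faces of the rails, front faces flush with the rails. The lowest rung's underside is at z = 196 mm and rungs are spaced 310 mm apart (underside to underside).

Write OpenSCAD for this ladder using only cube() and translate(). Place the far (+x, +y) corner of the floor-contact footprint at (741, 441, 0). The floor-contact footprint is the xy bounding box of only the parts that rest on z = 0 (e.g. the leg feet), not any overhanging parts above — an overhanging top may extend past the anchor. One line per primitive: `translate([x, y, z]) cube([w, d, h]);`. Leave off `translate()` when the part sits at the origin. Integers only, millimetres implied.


// rung span = 437 - 2*50 = 337
// rung[k] z = 196 + k*310
translate([304, 389, 0]) cube([50, 52, 1993]);
translate([691, 389, 0]) cube([50, 52, 1993]);
translate([354, 389, 196]) cube([337, 52, 20]);
translate([354, 389, 506]) cube([337, 52, 20]);
translate([354, 389, 816]) cube([337, 52, 20]);
translate([354, 389, 1126]) cube([337, 52, 20]);
translate([354, 389, 1436]) cube([337, 52, 20]);
translate([354, 389, 1746]) cube([337, 52, 20]);


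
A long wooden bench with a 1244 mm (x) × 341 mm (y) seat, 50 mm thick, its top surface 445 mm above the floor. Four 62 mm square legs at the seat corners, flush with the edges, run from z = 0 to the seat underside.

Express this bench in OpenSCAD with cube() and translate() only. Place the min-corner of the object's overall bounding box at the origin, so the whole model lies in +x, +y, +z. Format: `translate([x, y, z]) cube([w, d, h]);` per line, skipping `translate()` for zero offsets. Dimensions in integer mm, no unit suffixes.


translate([0, 0, 395]) cube([1244, 341, 50]);
cube([62, 62, 395]);
translate([0, 279, 0]) cube([62, 62, 395]);
translate([1182, 0, 0]) cube([62, 62, 395]);
translate([1182, 279, 0]) cube([62, 62, 395]);


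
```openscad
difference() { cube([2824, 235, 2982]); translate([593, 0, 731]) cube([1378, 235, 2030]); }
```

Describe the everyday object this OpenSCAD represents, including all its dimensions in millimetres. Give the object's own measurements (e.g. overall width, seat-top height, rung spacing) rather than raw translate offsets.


A wall 2824 mm long (x), 235 mm thick (y), 2982 mm tall, with a rectangular window opening cut through it. The opening is 1378 mm wide and 2030 mm tall; its sill is at z = 731 mm and its near (−x) edge is 593 mm from the wall's −x end. The opening passes through the full wall thickness.


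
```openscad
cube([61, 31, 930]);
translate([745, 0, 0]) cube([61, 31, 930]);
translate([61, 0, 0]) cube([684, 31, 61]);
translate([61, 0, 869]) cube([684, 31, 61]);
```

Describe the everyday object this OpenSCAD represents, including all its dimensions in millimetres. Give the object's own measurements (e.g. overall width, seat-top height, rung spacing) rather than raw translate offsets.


A rectangular picture frame lying in the x–z plane (depth along y). The opening is 684 mm wide (x) by 808 mm tall (z), surrounded by a border 61 mm wide on all four sides. The frame is 31 mm deep and is made of two full-height vertical stiles with two horizontal rails fitted between them.


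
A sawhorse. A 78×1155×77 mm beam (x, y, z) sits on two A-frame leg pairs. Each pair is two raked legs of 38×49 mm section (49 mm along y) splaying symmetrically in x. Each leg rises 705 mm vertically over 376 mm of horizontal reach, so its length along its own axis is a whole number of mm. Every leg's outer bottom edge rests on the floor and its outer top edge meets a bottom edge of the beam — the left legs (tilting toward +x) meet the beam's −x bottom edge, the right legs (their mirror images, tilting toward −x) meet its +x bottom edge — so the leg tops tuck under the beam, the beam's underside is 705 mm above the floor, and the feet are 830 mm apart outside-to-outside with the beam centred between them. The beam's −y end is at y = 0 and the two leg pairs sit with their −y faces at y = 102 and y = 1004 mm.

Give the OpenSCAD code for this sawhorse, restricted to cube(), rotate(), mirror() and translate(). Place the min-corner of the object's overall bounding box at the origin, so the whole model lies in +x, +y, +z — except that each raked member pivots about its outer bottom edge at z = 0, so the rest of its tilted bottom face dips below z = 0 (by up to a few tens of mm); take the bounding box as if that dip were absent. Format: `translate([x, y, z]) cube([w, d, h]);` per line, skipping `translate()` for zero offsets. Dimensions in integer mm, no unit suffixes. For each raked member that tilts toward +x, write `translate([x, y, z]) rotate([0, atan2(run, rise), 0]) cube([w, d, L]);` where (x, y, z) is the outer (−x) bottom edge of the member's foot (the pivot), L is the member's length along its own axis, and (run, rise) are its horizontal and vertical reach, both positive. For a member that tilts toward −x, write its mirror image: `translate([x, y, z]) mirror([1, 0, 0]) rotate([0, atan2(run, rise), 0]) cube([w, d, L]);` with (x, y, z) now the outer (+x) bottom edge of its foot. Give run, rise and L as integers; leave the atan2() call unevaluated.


translate([376, 0, 705]) cube([78, 1155, 77]);
translate([0, 102, 0]) rotate([0, atan2(376, 705), 0]) cube([38, 49, 799]);
translate([830, 102, 0]) mirror([1, 0, 0]) rotate([0, atan2(376, 705), 0]) cube([38, 49, 799]);
translate([0, 1004, 0]) rotate([0, atan2(376, 705), 0]) cube([38, 49, 799]);
translate([830, 1004, 0]) mirror([1, 0, 0]) rotate([0, atan2(376, 705), 0]) cube([38, 49, 799]);


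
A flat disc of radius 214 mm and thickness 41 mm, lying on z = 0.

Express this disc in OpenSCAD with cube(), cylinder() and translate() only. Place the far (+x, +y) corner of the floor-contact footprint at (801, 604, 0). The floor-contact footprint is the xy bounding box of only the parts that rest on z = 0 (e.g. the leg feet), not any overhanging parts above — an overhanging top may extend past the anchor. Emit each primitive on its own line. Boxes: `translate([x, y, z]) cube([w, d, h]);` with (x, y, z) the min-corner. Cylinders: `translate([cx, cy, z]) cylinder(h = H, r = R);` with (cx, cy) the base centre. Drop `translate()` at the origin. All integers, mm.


translate([587, 390, 0]) cylinder(h = 41, r = 214);


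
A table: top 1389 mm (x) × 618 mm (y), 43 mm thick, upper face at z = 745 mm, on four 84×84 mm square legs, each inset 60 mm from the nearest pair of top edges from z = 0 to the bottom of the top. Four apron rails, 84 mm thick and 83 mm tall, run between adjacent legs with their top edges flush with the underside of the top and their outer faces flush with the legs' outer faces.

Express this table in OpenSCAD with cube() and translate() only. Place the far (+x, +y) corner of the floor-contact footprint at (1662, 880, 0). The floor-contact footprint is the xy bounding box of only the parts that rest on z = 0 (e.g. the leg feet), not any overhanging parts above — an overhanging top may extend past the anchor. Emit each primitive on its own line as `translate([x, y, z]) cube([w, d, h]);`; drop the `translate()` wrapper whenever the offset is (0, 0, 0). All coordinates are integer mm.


translate([333, 322, 702]) cube([1389, 618, 43]);
translate([393, 382, 0]) cube([84, 84, 702]);
translate([1578, 382, 0]) cube([84, 84, 702]);
translate([393, 796, 0]) cube([84, 84, 702]);
translate([1578, 796, 0]) cube([84, 84, 702]);
translate([477, 382, 619]) cube([1101, 84, 83]);
translate([477, 796, 619]) cube([1101, 84, 83]);
translate([393, 466, 619]) cube([84, 330, 83]);
translate([1578, 466, 619]) cube([84, 330, 83]);


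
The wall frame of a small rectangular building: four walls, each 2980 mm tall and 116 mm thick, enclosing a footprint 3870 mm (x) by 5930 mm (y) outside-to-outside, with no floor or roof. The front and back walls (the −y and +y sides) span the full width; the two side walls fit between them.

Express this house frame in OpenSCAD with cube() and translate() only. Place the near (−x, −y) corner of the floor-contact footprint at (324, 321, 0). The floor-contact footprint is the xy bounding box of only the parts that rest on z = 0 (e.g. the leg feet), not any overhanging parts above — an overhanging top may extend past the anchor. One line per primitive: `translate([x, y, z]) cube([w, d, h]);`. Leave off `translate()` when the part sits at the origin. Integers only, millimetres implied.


translate([324, 321, 0]) cube([3870, 116, 2980]);
translate([324, 6135, 0]) cube([3870, 116, 2980]);
translate([324, 437, 0]) cube([116, 5698, 2980]);
translate([4078, 437, 0]) cube([116, 5698, 2980]);


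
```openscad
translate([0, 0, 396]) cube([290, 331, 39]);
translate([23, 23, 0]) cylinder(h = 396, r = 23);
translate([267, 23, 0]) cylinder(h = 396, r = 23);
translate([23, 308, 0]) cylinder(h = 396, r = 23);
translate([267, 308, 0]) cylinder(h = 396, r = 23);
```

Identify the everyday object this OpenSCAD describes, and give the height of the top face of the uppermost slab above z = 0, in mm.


A stool. The seat height is 435 mm.

A 290×331×39 slab at z = 396 on four corner cylinders — a stool. The seat top is 396 + 39 = 435 mm.


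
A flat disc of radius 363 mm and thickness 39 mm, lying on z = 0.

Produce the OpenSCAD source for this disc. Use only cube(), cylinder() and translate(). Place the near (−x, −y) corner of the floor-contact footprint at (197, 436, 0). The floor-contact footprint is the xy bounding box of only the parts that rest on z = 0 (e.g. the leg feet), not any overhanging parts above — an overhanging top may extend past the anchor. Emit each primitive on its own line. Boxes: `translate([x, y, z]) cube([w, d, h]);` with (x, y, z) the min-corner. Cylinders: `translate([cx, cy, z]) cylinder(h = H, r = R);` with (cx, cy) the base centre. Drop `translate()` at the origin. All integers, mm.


translate([560, 799, 0]) cylinder(h = 39, r = 363);


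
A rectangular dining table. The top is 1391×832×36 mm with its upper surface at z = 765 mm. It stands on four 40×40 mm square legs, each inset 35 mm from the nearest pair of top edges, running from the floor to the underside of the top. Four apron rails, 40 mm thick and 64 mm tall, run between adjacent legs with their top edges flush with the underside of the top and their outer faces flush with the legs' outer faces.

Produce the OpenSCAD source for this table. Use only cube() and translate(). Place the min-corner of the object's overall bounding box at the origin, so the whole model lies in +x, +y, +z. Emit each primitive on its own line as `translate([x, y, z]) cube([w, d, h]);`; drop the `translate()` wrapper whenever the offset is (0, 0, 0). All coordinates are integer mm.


// leg_h = 765 - 36 = 729
// apron z = 729 - 64 = 665
translate([0, 0, 729]) cube([1391, 832, 36]);
translate([35, 35, 0]) cube([40, 40, 729]);
translate([1316, 35, 0]) cube([40, 40, 729]);
translate([35, 757, 0]) cube([40, 40, 729]);
translate([1316, 757, 0]) cube([40, 40, 729]);
translate([75, 35, 665]) cube([1241, 40, 64]);
translate([75, 757, 665]) cube([1241, 40, 64]);
translate([35, 75, 665]) cube([40, 682, 64]);
translate([1316, 75, 665]) cube([40, 682, 64]);


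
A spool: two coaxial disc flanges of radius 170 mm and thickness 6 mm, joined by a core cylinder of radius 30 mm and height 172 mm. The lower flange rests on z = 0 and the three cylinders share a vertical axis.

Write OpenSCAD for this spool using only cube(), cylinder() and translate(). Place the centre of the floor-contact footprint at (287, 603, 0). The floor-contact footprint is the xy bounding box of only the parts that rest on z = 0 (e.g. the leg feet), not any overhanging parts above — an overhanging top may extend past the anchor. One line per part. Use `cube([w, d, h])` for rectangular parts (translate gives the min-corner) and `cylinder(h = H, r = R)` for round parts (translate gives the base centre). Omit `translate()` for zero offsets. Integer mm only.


translate([287, 603, 0]) cylinder(h = 6, r = 170);
translate([287, 603, 6]) cylinder(h = 172, r = 30);
translate([287, 603, 178]) cylinder(h = 6, r = 170);


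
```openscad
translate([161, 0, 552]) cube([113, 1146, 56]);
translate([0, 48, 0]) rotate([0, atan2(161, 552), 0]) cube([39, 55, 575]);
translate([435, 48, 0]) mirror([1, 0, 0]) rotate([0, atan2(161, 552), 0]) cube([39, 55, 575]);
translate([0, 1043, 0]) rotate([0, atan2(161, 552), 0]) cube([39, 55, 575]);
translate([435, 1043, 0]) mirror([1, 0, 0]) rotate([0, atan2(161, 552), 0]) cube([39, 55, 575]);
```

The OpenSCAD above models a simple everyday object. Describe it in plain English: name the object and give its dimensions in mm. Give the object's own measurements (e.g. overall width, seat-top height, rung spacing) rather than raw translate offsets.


A sawhorse. A 113×1146×56 mm beam (x, y, z) sits on two A-frame leg pairs. Each pair is two raked legs of 39×55 mm section (55 mm along y) splaying symmetrically in x. Each leg rises 552 mm vertically over 161 mm of horizontal reach and is 575 mm long along its own axis. Every leg's outer bottom edge rests on the floor and its outer top edge meets a bottom edge of the beam — the left legs (tilting toward +x) meet the beam's −x bottom edge, the right legs (their mirror images, tilting toward −x) meet its +x bottom edge — so the leg tops tuck under the beam, the beam's underside is 552 mm above the floor, and the feet are 435 mm apart outside-to-outside with the beam centred between them. The two leg pairs are set in 48 mm from either end of the beam.


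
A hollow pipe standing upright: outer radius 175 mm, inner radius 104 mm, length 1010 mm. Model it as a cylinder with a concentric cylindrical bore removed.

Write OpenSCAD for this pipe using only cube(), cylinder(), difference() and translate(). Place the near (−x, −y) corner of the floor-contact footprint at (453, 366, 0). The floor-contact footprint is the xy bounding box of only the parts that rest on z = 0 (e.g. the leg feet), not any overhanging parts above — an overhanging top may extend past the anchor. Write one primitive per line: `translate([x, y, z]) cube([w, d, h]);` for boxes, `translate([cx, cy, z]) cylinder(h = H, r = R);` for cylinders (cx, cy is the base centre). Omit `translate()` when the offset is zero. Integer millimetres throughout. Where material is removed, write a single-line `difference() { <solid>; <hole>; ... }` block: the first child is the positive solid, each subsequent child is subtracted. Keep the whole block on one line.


difference() { translate([628, 541, 0]) cylinder(h = 1010, r = 175); translate([628, 541, 0]) cylinder(h = 1010, r = 104); }


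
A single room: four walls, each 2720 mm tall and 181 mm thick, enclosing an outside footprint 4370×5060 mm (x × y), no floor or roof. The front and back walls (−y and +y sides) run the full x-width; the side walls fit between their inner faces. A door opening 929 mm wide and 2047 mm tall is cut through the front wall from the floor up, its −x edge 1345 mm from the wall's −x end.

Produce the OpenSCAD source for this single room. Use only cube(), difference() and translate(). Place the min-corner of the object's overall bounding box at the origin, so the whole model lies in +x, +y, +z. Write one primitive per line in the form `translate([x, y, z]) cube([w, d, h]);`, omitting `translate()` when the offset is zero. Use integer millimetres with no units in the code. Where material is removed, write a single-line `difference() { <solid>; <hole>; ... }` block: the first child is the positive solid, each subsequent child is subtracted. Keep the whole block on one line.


difference() { cube([4370, 181, 2720]); translate([1345, 0, 0]) cube([929, 181, 2047]); }
translate([0, 4879, 0]) cube([4370, 181, 2720]);
translate([0, 181, 0]) cube([181, 4698, 2720]);
translate([4189, 181, 0]) cube([181, 4698, 2720]);


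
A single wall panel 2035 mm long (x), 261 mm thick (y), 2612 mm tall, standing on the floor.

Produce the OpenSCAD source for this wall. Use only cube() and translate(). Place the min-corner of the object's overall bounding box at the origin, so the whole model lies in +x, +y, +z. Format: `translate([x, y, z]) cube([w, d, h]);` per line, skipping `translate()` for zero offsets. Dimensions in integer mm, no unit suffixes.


cube([2035, 261, 2612]);


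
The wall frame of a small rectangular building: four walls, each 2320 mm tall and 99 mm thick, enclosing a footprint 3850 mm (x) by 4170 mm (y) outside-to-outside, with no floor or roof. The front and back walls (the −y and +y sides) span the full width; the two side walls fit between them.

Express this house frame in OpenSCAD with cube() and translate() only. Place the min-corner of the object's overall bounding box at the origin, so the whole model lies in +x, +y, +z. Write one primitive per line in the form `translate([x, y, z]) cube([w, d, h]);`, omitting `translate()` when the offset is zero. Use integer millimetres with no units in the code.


cube([3850, 99, 2320]);
translate([0, 4071, 0]) cube([3850, 99, 2320]);
translate([0, 99, 0]) cube([99, 3972, 2320]);
translate([3751, 99, 0]) cube([99, 3972, 2320]);


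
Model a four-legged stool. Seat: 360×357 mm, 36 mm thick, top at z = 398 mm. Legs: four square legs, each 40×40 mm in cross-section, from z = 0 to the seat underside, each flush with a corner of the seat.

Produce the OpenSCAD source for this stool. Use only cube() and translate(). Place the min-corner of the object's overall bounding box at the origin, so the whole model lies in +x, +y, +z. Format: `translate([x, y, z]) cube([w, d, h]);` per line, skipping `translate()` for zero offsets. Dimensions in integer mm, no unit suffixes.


translate([0, 0, 362]) cube([360, 357, 36]);
cube([40, 40, 362]);
translate([320, 0, 0]) cube([40, 40, 362]);
translate([0, 317, 0]) cube([40, 40, 362]);
translate([320, 317, 0]) cube([40, 40, 362]);


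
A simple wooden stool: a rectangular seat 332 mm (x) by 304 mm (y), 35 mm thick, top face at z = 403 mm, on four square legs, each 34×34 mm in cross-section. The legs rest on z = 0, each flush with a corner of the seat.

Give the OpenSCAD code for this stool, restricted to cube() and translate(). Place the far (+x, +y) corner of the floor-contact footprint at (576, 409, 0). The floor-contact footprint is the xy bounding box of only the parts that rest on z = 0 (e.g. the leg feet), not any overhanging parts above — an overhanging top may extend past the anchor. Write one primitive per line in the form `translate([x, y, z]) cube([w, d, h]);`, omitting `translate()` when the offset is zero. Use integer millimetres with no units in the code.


// leg_h = 403 - 35 = 368
translate([244, 105, 368]) cube([332, 304, 35]);
translate([244, 105, 0]) cube([34, 34, 368]);
translate([542, 105, 0]) cube([34, 34, 368]);
translate([244, 375, 0]) cube([34, 34, 368]);
translate([542, 375, 0]) cube([34, 34, 368]);


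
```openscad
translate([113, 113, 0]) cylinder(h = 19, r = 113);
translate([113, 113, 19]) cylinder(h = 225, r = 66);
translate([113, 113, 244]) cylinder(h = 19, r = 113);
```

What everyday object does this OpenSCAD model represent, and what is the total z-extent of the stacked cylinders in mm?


A spool. The overall height is 263 mm.

Three coaxial cylinders, large–small–large — a spool. Two 19 mm flanges and a 225 mm core give 19 + 225 + 19 = 263 mm.


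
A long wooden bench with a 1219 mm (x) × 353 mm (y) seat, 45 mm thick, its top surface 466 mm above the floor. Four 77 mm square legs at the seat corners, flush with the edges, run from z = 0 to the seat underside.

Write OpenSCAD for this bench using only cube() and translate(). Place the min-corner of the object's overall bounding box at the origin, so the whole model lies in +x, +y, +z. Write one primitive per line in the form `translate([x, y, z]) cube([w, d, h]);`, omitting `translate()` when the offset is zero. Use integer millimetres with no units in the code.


translate([0, 0, 421]) cube([1219, 353, 45]);
cube([77, 77, 421]);
translate([0, 276, 0]) cube([77, 77, 421]);
translate([1142, 0, 0]) cube([77, 77, 421]);
translate([1142, 276, 0]) cube([77, 77, 421]);


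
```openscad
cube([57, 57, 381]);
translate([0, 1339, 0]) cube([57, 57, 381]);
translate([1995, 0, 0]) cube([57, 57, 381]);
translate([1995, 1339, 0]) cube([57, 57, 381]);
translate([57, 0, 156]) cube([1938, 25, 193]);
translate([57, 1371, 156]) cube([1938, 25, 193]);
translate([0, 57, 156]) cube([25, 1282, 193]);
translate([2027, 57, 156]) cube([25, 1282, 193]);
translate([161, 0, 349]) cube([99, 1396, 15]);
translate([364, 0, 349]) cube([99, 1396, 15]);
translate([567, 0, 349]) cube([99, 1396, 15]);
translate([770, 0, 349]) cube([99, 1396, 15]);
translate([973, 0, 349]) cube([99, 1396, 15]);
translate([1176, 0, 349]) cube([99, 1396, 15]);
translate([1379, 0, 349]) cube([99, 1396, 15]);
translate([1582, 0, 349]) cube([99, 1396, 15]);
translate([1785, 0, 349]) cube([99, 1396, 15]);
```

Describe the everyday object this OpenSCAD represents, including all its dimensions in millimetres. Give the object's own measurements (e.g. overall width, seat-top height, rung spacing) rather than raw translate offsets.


A bed frame 2052 mm long (x) by 1396 mm wide (y). Four 57×57 mm corner posts, 381 mm tall, at the corners of the footprint. Four rails of 25 mm thickness and 193 mm height run between adjacent posts with their undersides at z = 156 mm, their outer faces flush with the outside of the frame (the two x-running rails run between the posts' inner faces; the two y-running rails run between the posts' inner faces). 9 slats, each 99 mm wide (x) and 15 mm thick, lie across the top of the two x-running rails, running the full 1396 mm width of the frame in y; along x they sit between the end posts with a 104 mm gap after the −x posts and between neighbouring slats, leaving 111 mm before the +x posts.


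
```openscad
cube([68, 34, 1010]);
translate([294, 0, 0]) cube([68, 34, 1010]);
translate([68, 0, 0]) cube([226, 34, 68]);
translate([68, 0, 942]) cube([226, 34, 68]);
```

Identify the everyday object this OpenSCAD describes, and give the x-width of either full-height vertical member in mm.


A picture frame. The border width is 68 mm.

Four thin pieces enclosing a rectangular opening — a picture frame. The two full-height stiles are 1010 mm tall; the top rail sits at z = 942 and is 68 mm tall, so the border above the opening is 1010 − 942 = 68 mm, matching the stile x-width.


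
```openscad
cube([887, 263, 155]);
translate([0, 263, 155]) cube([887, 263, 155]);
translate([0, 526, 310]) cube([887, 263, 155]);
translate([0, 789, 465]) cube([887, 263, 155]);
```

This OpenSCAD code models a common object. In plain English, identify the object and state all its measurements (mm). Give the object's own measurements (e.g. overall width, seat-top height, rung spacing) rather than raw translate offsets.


A straight staircase of 4 solid steps. Each step is 887 mm wide (x), 263 mm deep (y, the going) and 155 mm tall (the rise). The first step rests on the floor; each subsequent step sits one going further in +y and one rise higher in +z, directly behind and above the previous step with no overlap.


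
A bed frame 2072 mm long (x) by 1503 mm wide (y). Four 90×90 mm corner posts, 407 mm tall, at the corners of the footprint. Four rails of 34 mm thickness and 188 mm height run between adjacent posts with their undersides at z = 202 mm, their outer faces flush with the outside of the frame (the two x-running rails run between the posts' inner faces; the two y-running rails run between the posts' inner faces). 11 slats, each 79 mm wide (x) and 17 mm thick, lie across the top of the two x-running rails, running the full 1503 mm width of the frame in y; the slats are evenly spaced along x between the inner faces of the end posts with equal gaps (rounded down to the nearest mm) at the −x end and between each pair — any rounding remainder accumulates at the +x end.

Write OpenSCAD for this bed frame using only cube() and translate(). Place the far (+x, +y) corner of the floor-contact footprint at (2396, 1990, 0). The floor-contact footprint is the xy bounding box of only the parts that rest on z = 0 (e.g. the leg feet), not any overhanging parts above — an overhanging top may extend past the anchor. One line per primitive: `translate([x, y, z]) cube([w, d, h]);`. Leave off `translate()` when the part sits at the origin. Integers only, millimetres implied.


translate([324, 487, 0]) cube([90, 90, 407]);
translate([324, 1900, 0]) cube([90, 90, 407]);
translate([2306, 487, 0]) cube([90, 90, 407]);
translate([2306, 1900, 0]) cube([90, 90, 407]);
translate([414, 487, 202]) cube([1892, 34, 188]);
translate([414, 1956, 202]) cube([1892, 34, 188]);
translate([324, 577, 202]) cube([34, 1323, 188]);
translate([2362, 577, 202]) cube([34, 1323, 188]);
translate([499, 487, 390]) cube([79, 1503, 17]);
translate([663, 487, 390]) cube([79, 1503, 17]);
translate([827, 487, 390]) cube([79, 1503, 17]);
translate([991, 487, 390]) cube([79, 1503, 17]);
translate([1155, 487, 390]) cube([79, 1503, 17]);
translate([1319, 487, 390]) cube([79, 1503, 17]);
translate([1483, 487, 390]) cube([79, 1503, 17]);
translate([1647, 487, 390]) cube([79, 1503, 17]);
translate([1811, 487, 390]) cube([79, 1503, 17]);
translate([1975, 487, 390]) cube([79, 1503, 17]);
translate([2139, 487, 390]) cube([79, 1503, 17]);


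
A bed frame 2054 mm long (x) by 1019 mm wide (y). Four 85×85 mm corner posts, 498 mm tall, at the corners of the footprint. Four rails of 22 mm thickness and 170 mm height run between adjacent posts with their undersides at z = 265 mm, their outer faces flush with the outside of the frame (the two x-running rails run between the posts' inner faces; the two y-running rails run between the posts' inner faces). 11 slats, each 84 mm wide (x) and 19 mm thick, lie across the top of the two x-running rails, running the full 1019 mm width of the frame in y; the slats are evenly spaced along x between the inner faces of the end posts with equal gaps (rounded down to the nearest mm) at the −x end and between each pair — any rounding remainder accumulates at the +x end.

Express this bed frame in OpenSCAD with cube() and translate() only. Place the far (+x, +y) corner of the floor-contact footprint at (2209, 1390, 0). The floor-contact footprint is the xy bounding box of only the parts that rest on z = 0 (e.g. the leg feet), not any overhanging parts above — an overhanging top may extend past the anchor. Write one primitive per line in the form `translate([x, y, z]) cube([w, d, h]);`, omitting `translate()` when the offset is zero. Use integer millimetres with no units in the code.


// slat z = rail_z + rail_h = 265 + 170 = 435
// slat gap = ⌊(1884 − 11·84) / 12⌋ = 80
translate([155, 371, 0]) cube([85, 85, 498]);
translate([155, 1305, 0]) cube([85, 85, 498]);
translate([2124, 371, 0]) cube([85, 85, 498]);
translate([2124, 1305, 0]) cube([85, 85, 498]);
translate([240, 371, 265]) cube([1884, 22, 170]);
translate([240, 1368, 265]) cube([1884, 22, 170]);
translate([155, 456, 265]) cube([22, 849, 170]);
translate([2187, 456, 265]) cube([22, 849, 170]);
translate([320, 371, 435]) cube([84, 1019, 19]);
translate([484, 371, 435]) cube([84, 1019, 19]);
translate([648, 371, 435]) cube([84, 1019, 19]);
translate([812, 371, 435]) cube([84, 1019, 19]);
translate([976, 371, 435]) cube([84, 1019, 19]);
translate([1140, 371, 435]) cube([84, 1019, 19]);
translate([1304, 371, 435]) cube([84, 1019, 19]);
translate([1468, 371, 435]) cube([84, 1019, 19]);
translate([1632, 371, 435]) cube([84, 1019, 19]);
translate([1796, 371, 435]) cube([84, 1019, 19]);
translate([1960, 371, 435]) cube([84, 1019, 19]);


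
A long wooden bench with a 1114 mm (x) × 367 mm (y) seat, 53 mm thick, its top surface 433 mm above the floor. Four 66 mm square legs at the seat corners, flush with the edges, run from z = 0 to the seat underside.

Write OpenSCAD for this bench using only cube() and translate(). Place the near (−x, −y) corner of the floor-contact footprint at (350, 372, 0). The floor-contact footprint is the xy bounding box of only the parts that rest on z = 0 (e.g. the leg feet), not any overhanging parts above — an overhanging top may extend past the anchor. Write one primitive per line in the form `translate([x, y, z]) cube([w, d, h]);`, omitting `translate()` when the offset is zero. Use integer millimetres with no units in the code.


translate([350, 372, 380]) cube([1114, 367, 53]);
translate([350, 372, 0]) cube([66, 66, 380]);
translate([350, 673, 0]) cube([66, 66, 380]);
translate([1398, 372, 0]) cube([66, 66, 380]);
translate([1398, 673, 0]) cube([66, 66, 380]);


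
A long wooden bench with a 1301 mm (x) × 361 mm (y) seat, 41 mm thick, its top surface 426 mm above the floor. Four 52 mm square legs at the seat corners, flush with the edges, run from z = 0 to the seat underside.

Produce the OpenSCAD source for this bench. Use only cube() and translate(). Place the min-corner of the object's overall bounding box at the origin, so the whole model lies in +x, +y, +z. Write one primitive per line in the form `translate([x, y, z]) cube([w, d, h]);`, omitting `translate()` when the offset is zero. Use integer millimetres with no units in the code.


// leg_h = 426 − 41 = 385
translate([0, 0, 385]) cube([1301, 361, 41]);
cube([52, 52, 385]);
translate([0, 309, 0]) cube([52, 52, 385]);
translate([1249, 0, 0]) cube([52, 52, 385]);
translate([1249, 309, 0]) cube([52, 52, 385]);


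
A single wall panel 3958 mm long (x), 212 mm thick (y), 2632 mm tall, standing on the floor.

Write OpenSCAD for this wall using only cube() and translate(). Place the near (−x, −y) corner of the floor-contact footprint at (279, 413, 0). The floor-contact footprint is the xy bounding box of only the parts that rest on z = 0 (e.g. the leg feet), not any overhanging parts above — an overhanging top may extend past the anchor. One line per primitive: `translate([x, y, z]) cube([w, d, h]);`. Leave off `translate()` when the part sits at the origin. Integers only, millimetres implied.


translate([279, 413, 0]) cube([3958, 212, 2632]);


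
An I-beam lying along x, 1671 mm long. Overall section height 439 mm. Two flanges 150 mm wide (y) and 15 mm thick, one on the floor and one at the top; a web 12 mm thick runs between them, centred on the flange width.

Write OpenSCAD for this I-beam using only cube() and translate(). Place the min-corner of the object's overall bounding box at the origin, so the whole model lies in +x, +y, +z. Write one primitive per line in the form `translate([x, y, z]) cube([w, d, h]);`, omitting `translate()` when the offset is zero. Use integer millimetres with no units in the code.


cube([1671, 150, 15]);
translate([0, 69, 15]) cube([1671, 12, 409]);
translate([0, 0, 424]) cube([1671, 150, 15]);


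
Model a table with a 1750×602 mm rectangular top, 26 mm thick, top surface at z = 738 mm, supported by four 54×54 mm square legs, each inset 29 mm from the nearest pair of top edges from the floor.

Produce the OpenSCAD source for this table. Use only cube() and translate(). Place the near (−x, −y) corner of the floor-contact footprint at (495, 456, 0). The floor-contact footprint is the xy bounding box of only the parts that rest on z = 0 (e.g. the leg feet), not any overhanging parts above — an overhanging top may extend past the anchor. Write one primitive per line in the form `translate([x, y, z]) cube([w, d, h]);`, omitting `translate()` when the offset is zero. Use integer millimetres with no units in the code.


// leg_h = 738 - 26 = 712
translate([466, 427, 712]) cube([1750, 602, 26]);
translate([495, 456, 0]) cube([54, 54, 712]);
translate([2133, 456, 0]) cube([54, 54, 712]);
translate([495, 946, 0]) cube([54, 54, 712]);
translate([2133, 946, 0]) cube([54, 54, 712]);


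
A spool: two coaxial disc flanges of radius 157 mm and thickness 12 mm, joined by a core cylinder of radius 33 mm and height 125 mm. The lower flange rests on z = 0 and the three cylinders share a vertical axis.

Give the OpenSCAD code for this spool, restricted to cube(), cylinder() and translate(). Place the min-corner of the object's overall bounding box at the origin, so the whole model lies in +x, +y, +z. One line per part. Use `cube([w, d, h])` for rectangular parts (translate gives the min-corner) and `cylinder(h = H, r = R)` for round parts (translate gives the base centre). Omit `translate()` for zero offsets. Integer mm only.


translate([157, 157, 0]) cylinder(h = 12, r = 157);
translate([157, 157, 12]) cylinder(h = 125, r = 33);
translate([157, 157, 137]) cylinder(h = 12, r = 157);


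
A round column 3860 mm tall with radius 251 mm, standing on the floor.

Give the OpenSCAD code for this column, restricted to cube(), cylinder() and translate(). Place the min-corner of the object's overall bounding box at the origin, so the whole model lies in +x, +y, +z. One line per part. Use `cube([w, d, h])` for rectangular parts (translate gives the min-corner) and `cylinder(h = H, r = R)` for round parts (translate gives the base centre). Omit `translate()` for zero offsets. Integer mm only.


translate([251, 251, 0]) cylinder(h = 3860, r = 251);


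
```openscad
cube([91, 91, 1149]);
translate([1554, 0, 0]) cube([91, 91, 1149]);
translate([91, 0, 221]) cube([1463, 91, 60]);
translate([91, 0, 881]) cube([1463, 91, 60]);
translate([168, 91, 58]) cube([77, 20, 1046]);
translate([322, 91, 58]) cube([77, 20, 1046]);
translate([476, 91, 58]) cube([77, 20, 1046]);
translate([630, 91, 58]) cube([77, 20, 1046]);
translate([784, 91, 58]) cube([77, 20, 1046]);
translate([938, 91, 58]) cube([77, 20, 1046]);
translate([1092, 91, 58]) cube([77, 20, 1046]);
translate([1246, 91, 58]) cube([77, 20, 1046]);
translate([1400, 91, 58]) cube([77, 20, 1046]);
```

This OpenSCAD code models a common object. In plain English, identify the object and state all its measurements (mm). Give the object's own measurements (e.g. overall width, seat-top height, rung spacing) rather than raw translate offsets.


A fence section. Two 91×91 mm posts, 1149 mm tall, stand on the floor with a clear span of 1463 mm between their inner faces. Two horizontal rails of 91×60 mm section span the gap between the posts with their undersides at z = 221 mm and z = 881 mm, flush with the posts' −y face. 9 pickets, each 77 mm wide, 20 mm thick and 1046 mm tall, are fixed to the +y face of the rails with their bottoms at z = 58 mm, spaced across the span with a 77 mm gap after the −x post and between neighbouring pickets and before the +x post.


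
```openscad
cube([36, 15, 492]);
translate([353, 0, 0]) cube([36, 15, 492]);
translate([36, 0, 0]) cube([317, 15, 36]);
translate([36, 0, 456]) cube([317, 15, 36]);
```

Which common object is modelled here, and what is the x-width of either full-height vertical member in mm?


A picture frame. The border width is 36 mm.

Four thin pieces enclosing a rectangular opening — a picture frame. The two full-height stiles are 492 mm tall; the top rail sits at z = 456 and is 36 mm tall, so the border above the opening is 492 − 456 = 36 mm, matching the stile x-width.


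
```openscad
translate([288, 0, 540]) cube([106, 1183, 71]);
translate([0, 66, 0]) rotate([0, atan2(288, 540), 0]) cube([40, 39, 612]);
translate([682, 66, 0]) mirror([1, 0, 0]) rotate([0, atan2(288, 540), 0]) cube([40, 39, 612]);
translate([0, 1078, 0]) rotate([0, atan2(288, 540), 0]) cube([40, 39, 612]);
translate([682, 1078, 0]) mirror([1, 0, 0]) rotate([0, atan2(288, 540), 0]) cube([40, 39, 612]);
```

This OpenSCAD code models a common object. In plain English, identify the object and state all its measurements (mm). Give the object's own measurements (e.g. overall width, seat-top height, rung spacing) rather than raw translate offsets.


A sawhorse. A 106×1183×71 mm beam (x, y, z) sits on two A-frame leg pairs. Each pair is two raked legs of 40×39 mm section (39 mm along y) splaying symmetrically in x. Each leg rises 540 mm vertically over 288 mm of horizontal reach and is 612 mm long along its own axis. Every leg's outer bottom edge rests on the floor and its outer top edge meets a bottom edge of the beam — the left legs (tilting toward +x) meet the beam's −x bottom edge, the right legs (their mirror images, tilting toward −x) meet its +x bottom edge — so the leg tops tuck under the beam, the beam's underside is 540 mm above the floor, and the feet are 682 mm apart outside-to-outside with the beam centred between them. The two leg pairs are set in 66 mm from either end of the beam.
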